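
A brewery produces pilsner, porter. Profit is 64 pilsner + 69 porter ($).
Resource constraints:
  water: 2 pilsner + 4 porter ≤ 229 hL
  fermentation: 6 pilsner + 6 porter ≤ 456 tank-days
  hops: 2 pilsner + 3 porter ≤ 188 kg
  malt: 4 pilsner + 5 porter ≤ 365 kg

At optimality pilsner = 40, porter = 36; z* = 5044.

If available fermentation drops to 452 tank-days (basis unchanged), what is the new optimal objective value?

Check each constraint at x*: water 224/229 (slack 5); fermentation 456/456 (tight); hops 188/188 (tight); malt 340/365 (slack 25).
By complementary slackness, y = 0 for the non-binding constraints.
The binding rows give the dual system: 6·y_fermentation + 2·y_hops = 64 and 6·y_fermentation + 3·y_hops = 69.
→ y_fermentation = 9 and y_hops = 5.
Δz = y_fermentation·Δb = 9 × (-4) = -36, so new z* = 5044 − 36 = 5008.

5008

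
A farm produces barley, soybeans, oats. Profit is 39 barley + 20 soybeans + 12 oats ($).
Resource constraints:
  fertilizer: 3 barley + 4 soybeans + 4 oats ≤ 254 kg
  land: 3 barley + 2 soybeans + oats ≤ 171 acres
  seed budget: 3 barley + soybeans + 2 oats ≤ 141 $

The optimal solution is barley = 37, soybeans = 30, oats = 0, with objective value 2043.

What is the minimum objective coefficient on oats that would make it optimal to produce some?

19

Check each constraint at x*: fertilizer 231/254 (slack 23); land 171/171 (tight); seed budget 141/141 (tight).
Since fertilizer is not tight, its dual is 0.
The binding rows give the dual system: 3·y_land + 3·y_seed budget = 39 and 2·y_land + 1·y_seed budget = 20.
This yields shadow prices y_land = 7, y_seed budget = 6.
oats enters the basis when its profit ≥ yᵀa₃ = 7·1 + 6·2 = 19.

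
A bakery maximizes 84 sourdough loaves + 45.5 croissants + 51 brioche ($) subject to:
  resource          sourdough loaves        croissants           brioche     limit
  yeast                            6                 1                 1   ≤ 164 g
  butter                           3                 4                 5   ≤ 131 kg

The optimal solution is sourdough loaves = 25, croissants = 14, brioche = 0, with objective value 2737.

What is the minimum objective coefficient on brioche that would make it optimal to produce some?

54.5

Check each constraint at x*: yeast 164/164 (tight); butter 131/131 (tight).
From A_Bᵀ y = c: 6·y_yeast + 3·y_butter = 84; 1·y_yeast + 4·y_butter = 45.5.
This yields shadow prices y_yeast = 9.5, y_butter = 9.
brioche enters the basis when its profit ≥ yᵀa₃ = 9.5·1 + 9·5 = 54.5.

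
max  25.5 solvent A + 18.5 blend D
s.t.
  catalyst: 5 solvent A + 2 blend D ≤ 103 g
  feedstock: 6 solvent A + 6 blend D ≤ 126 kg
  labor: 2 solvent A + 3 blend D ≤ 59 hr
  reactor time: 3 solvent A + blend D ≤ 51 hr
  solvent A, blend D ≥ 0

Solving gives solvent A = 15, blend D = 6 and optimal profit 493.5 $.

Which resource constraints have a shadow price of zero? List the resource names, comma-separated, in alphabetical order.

catalyst, labor

catalyst: 87/103 (slack 16)
feedstock: 126/126 (binding)
labor: 48/59 (slack 11)
reactor time: 51/51 (binding)
By complementary slackness, a constraint with positive slack has shadow price 0 → catalyst, labor.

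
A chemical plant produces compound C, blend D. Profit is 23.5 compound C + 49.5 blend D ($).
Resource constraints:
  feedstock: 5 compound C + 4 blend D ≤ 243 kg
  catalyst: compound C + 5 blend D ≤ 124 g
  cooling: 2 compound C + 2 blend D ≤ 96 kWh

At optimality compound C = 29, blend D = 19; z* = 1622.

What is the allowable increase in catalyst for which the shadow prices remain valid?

Binding constraints: catalyst, cooling. The basis is B = [[1,5],[2,2]] with det -8.
Per unit increase in catalyst, x* moves by d = (-0.25, 0.25).
The basis stays optimal until compound C reaches 0; allowable increase = 116 g.

116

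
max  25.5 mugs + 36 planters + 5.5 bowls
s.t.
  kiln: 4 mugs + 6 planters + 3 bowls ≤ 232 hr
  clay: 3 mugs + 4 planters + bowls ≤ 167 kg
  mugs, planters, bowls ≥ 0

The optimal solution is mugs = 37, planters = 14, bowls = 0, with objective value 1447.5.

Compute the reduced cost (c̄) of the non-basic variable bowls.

-8

Check each constraint at x*: kiln 232/232 (tight); clay 167/167 (tight).
Dual feasibility on the basic columns requires 4·y_kiln + 3·y_clay = 25.5, 6·y_kiln + 4·y_clay = 36.
Solving: y_kiln = 3, y_clay = 4.5.
Reduced cost of bowls: c₃ − yᵀa₃ = 5.5 − (3·3 + 4.5·1) = 5.5 − 13.5 = -8.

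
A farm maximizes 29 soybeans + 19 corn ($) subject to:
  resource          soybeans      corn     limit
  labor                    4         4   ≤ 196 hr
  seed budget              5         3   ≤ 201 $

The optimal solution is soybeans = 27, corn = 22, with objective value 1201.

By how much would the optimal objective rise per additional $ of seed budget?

5

Check each constraint at x*: labor 196/196 (tight); seed budget 201/201 (tight).
The binding rows give the dual system: 4·y_labor + 5·y_seed budget = 29 and 4·y_labor + 3·y_seed budget = 19.
→ y_labor = 1 and y_seed budget = 5.
Shadow price of seed budget = 5.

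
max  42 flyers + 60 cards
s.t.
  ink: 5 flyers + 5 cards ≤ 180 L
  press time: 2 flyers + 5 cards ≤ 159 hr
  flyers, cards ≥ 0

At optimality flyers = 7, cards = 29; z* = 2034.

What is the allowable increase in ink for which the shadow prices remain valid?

217.5

Binding constraints: ink, press time. The basis is B = [[5,5],[2,5]] with det 15.
Per unit increase in ink, x* moves by d = (0.3333, -0.1333).
The basis stays optimal until cards reaches 0; allowable increase = 217.5 L.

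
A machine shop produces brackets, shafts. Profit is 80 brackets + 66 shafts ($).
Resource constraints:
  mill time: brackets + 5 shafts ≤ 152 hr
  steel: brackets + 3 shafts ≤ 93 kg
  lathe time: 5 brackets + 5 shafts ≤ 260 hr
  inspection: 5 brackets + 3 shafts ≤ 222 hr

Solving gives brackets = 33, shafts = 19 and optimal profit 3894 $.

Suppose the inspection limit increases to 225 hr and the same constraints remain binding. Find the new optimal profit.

Binding: lathe time and inspection. Non-binding: mill time (24 unused), steel (3 unused).
Slack constraints have shadow price 0 (complementary slackness).
Dual feasibility on the basic columns requires 5·y_lathe time + 5·y_inspection = 80, 5·y_lathe time + 3·y_inspection = 66.
→ y_lathe time = 9 and y_inspection = 7.
Δz = y_inspection·Δb = 7 × (3) = 21, so new z* = 3894 + 21 = 3915.

3915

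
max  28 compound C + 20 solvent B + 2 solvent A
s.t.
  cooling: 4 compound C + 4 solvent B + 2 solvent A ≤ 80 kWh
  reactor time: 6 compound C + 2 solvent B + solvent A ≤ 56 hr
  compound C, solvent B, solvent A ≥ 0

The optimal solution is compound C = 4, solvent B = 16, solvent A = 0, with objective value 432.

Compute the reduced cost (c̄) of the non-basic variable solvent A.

-8

Both cooling and reactor time are binding at x*.
Dual feasibility on the basic columns requires 4·y_cooling + 6·y_reactor time = 28, 4·y_cooling + 2·y_reactor time = 20.
→ y_cooling = 4 and y_reactor time = 2.
Reduced cost of solvent A: c₃ − yᵀa₃ = 2 − (4·2 + 2·1) = 2 − 10 = -8.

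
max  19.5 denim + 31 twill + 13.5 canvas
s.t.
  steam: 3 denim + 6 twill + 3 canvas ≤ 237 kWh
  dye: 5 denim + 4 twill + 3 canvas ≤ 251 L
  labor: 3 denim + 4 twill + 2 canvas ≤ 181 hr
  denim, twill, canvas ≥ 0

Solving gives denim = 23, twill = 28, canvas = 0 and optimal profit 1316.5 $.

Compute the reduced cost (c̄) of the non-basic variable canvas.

-2

Binding: steam and labor. Non-binding: dye (24 unused).
Slack constraints have shadow price 0 (complementary slackness).
The binding rows give the dual system: 3·y_steam + 3·y_labor = 19.5 and 6·y_steam + 4·y_labor = 31.
Solving: y_steam = 2.5, y_labor = 4.
Reduced cost of canvas: c₃ − yᵀa₃ = 13.5 − (2.5·3 + 4·2) = 13.5 − 15.5 = -2.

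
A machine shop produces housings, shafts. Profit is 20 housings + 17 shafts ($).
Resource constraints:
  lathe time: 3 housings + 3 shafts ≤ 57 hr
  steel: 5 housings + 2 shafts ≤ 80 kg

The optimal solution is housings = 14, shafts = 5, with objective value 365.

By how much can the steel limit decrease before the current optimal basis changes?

Binding constraints: lathe time, steel. The basis is B = [[3,3],[5,2]] with det -9.
Per unit decrease in steel, x* moves by d = (-0.3333, 0.3333).
The basis stays optimal until housings reaches 0; allowable decrease = 42 kg.

42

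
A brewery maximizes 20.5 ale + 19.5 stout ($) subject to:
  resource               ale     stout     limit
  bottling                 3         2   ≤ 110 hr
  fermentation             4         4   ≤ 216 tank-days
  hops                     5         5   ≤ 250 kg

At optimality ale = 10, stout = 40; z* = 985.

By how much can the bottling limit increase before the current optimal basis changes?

40

Binding constraints: bottling, hops. The basis is B = [[3,2],[5,5]] with det 5.
Per unit increase in bottling, x* moves by d = (1, -1).
The basis stays optimal until stout reaches 0; allowable increase = 40 hr.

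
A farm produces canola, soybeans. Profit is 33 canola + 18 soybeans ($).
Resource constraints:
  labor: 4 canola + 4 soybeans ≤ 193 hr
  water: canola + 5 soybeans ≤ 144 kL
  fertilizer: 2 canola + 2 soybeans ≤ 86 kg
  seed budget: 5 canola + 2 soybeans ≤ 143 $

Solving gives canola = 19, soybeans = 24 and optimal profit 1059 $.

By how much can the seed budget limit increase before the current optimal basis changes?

72

Binding constraints: fertilizer, seed budget. The basis is B = [[2,2],[5,2]] with det -6.
Per unit increase in seed budget, x* moves by d = (0.3333, -0.3333).
The basis stays optimal until soybeans reaches 0; allowable increase = 72 $.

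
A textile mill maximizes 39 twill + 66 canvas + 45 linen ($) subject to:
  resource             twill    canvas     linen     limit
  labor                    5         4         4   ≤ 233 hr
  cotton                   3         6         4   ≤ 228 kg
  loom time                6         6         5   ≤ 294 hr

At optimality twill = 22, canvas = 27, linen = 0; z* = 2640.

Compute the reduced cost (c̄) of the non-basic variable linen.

-1

Binding: cotton and loom time. Non-binding: labor (15 unused).
By complementary slackness, y = 0 for the non-binding constraint.
The binding rows give the dual system: 3·y_cotton + 6·y_loom time = 39 and 6·y_cotton + 6·y_loom time = 66.
This yields shadow prices y_cotton = 9, y_loom time = 2.
Reduced cost of linen: c₃ − yᵀa₃ = 45 − (9·4 + 2·5) = 45 − 46 = -1.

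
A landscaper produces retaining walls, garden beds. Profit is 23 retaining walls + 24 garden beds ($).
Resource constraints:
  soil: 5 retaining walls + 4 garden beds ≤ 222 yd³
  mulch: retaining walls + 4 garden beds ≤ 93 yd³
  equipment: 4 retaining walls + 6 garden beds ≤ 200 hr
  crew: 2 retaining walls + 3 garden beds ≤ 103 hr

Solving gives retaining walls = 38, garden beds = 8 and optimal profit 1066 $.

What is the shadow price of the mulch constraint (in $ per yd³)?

0

At the optimum: soil uses 222 of 222 (binding); mulch uses 70 of 93 (slack = 23); equipment uses 200 of 200 (binding); crew uses 100 of 103 (slack = 3).
Since mulch, crew are not tight, their duals are 0.
The binding rows give the dual system: 5·y_soil + 4·y_equipment = 23 and 4·y_soil + 6·y_equipment = 24.
Solving: y_soil = 3, y_equipment = 2.
Shadow price of mulch = 0.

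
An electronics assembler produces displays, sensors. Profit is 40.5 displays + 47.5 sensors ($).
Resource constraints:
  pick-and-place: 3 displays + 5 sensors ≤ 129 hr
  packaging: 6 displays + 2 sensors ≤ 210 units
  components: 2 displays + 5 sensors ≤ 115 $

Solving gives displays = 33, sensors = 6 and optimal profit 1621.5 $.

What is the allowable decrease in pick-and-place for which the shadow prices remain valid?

24

Binding constraints: pick-and-place, packaging. The basis is B = [[3,5],[6,2]] with det -24.
Per unit decrease in pick-and-place, x* moves by d = (0.0833, -0.25).
The basis stays optimal until sensors reaches 0; allowable decrease = 24 hr.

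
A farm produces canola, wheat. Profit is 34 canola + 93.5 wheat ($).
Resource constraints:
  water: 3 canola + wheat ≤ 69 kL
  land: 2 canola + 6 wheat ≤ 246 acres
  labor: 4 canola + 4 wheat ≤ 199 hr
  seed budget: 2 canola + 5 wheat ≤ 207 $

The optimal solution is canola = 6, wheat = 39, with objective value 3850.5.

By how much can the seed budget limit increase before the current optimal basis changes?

Binding constraints: land, seed budget. The basis is B = [[2,6],[2,5]] with det -2.
Per unit increase in seed budget, x* moves by d = (3, -1).
The basis stays optimal until water becomes binding; allowable increase = 1.5 $.

1.5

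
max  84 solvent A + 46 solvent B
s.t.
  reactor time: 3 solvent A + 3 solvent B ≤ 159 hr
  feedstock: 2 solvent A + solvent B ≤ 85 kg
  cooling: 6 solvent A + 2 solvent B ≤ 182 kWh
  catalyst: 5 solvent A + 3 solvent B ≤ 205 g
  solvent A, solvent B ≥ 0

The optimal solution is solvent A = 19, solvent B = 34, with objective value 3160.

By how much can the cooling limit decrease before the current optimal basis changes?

76

Binding constraints: reactor time, cooling. The basis is B = [[3,3],[6,2]] with det -12.
Per unit decrease in cooling, x* moves by d = (-0.25, 0.25).
The basis stays optimal until solvent A reaches 0; allowable decrease = 76 kWh.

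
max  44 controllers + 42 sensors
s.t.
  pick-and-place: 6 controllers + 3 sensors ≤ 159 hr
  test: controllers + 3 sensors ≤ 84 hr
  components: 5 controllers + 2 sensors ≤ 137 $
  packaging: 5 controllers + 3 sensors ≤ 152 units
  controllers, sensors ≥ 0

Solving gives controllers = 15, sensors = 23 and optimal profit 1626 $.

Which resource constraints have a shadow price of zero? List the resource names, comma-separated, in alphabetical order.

pick-and-place: 159/159 (binding)
test: 84/84 (binding)
components: 121/137 (slack 16)
packaging: 144/152 (slack 8)
By complementary slackness, a constraint with positive slack has shadow price 0 → components, packaging.

components, packaging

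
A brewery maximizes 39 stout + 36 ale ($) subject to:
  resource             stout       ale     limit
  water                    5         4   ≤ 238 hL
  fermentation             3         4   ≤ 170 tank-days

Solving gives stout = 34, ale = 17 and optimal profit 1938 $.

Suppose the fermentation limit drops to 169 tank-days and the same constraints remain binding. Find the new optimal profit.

Check each constraint at x*: water 238/238 (tight); fermentation 170/170 (tight).
Dual feasibility on the basic columns requires 5·y_water + 3·y_fermentation = 39, 4·y_water + 4·y_fermentation = 36.
Solving: y_water = 6, y_fermentation = 3.
Δz = y_fermentation·Δb = 3 × (-1) = -3, so new z* = 1938 − 3 = 1935.

1935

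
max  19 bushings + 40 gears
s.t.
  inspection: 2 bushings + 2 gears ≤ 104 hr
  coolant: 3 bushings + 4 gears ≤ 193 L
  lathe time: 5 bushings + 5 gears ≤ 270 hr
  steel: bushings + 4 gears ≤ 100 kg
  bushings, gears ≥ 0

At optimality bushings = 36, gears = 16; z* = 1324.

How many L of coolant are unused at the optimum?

21

coolant used = 3·36 + 4·16 = 172; slack = 193 − 172 = 21.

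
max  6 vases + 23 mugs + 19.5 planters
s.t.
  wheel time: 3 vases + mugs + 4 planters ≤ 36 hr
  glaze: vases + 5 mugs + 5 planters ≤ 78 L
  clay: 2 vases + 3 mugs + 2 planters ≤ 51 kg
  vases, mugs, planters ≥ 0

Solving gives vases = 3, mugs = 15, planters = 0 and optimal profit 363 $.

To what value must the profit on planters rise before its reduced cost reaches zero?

Binding: glaze and clay. Non-binding: wheel time (12 unused).
Slack constraints have shadow price 0 (complementary slackness).
The binding rows give the dual system: 1·y_glaze + 2·y_clay = 6 and 5·y_glaze + 3·y_clay = 23.
Solving: y_glaze = 4, y_clay = 1.
planters enters the basis when its profit ≥ yᵀa₃ = 4·5 + 1·2 = 22.

22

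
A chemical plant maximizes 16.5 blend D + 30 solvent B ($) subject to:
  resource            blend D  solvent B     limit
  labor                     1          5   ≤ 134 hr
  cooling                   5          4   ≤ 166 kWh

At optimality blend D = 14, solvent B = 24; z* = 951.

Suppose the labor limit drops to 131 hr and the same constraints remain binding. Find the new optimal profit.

At the optimum: labor uses 134 of 134 (binding); cooling uses 166 of 166 (binding).
From A_Bᵀ y = c: 1·y_labor + 5·y_cooling = 16.5; 5·y_labor + 4·y_cooling = 30.
Solving: y_labor = 4, y_cooling = 2.5.
Δz = y_labor·Δb = 4 × (-3) = -12, so new z* = 951 − 12 = 939.

939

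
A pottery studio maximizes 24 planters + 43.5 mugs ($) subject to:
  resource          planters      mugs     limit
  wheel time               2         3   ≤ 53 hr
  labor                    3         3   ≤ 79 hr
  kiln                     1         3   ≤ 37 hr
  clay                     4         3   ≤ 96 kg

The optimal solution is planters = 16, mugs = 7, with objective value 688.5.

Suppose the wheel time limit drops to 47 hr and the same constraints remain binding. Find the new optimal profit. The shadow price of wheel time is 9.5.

631.5

Δb = -6, so new z* = 688.5 + (9.5)·(-6) = 688.5 − 57 = 631.5.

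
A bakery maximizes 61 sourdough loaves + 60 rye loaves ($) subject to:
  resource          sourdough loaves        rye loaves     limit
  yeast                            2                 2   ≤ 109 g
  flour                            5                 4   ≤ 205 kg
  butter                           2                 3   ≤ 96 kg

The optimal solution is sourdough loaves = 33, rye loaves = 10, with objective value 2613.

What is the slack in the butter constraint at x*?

0

butter used = 2·33 + 3·10 = 96; slack = 96 − 96 = 0.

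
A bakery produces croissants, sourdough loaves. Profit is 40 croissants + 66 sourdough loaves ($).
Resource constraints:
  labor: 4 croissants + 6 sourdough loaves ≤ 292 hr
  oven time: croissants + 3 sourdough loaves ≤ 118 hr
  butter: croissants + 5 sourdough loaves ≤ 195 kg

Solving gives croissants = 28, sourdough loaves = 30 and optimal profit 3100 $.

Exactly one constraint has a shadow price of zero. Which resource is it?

labor: 292/292 (binding)
oven time: 118/118 (binding)
butter: 178/195 (slack 17)
By complementary slackness, a constraint with positive slack has shadow price 0 → butter.

butter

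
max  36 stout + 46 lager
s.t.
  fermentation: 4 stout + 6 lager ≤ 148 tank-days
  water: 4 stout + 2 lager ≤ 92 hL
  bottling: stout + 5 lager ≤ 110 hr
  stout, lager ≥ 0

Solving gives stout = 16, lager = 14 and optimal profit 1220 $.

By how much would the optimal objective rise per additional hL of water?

Check each constraint at x*: fermentation 148/148 (tight); water 92/92 (tight); bottling 86/110 (slack 24).
Slack constraints have shadow price 0 (complementary slackness).
The binding rows give the dual system: 4·y_fermentation + 4·y_water = 36 and 6·y_fermentation + 2·y_water = 46.
Solving: y_fermentation = 7, y_water = 2.
Shadow price of water = 2.

2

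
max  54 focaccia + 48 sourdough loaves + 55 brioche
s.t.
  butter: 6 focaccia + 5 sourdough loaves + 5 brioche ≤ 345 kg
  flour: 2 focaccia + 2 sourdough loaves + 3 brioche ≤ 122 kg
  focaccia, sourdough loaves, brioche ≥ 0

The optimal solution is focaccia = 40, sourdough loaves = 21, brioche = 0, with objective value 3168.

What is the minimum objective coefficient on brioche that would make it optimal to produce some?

57

At the optimum: butter uses 345 of 345 (binding); flour uses 122 of 122 (binding).
The binding rows give the dual system: 6·y_butter + 2·y_flour = 54 and 5·y_butter + 2·y_flour = 48.
This yields shadow prices y_butter = 6, y_flour = 9.
brioche enters the basis when its profit ≥ yᵀa₃ = 6·5 + 9·3 = 57.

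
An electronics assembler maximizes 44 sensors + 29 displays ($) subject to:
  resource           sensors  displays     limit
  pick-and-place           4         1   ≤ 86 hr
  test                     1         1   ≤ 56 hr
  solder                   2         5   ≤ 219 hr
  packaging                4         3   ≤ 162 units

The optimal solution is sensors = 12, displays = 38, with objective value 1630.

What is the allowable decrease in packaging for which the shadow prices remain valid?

Binding constraints: pick-and-place, packaging. The basis is B = [[4,1],[4,3]] with det 8.
Per unit decrease in packaging, x* moves by d = (0.125, -0.5).
The basis stays optimal until displays reaches 0; allowable decrease = 76 units.

76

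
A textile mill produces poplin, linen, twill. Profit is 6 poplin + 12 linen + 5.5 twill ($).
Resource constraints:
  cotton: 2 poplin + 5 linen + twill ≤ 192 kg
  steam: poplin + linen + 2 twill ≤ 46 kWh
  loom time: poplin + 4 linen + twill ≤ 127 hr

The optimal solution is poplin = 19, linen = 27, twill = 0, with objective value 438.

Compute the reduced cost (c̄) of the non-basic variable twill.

Check each constraint at x*: cotton 173/192 (slack 19); steam 46/46 (tight); loom time 127/127 (tight).
Slack constraints have shadow price 0 (complementary slackness).
Dual feasibility on the basic columns requires 1·y_steam + 1·y_loom time = 6, 1·y_steam + 4·y_loom time = 12.
This yields shadow prices y_steam = 4, y_loom time = 2.
Reduced cost of twill: c₃ − yᵀa₃ = 5.5 − (4·2 + 2·1) = 5.5 − 10 = -4.5.

-4.5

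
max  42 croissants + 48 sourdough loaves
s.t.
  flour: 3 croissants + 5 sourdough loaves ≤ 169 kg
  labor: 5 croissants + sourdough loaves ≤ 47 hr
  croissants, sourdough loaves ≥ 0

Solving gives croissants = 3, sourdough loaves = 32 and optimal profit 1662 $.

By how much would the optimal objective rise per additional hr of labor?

3

Check each constraint at x*: flour 169/169 (tight); labor 47/47 (tight).
Dual feasibility on the basic columns requires 3·y_flour + 5·y_labor = 42, 5·y_flour + 1·y_labor = 48.
This yields shadow prices y_flour = 9, y_labor = 3.
Shadow price of labor = 3.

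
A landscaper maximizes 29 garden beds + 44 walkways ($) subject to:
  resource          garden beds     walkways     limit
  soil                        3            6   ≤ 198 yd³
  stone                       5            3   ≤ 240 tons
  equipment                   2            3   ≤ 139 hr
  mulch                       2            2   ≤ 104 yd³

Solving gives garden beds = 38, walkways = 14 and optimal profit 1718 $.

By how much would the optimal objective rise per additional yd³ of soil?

5

Binding: soil and mulch. Non-binding: stone (8 unused), equipment (21 unused).
Slack constraints have shadow price 0 (complementary slackness).
Dual feasibility on the basic columns requires 3·y_soil + 2·y_mulch = 29, 6·y_soil + 2·y_mulch = 44.
Solving: y_soil = 5, y_mulch = 7.
Shadow price of soil = 5.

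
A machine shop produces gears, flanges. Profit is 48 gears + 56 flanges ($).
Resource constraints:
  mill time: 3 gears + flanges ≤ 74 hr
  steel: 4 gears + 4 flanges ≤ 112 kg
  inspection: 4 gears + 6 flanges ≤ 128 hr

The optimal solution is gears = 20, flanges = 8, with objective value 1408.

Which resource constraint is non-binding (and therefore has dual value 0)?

mill time

mill time: 68/74 (slack 6)
steel: 112/112 (binding)
inspection: 128/128 (binding)
By complementary slackness, a constraint with positive slack has shadow price 0 → mill time.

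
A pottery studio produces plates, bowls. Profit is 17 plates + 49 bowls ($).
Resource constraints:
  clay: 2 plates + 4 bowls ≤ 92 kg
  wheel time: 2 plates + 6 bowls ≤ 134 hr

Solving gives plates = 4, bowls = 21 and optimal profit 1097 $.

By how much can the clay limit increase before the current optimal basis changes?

42

Binding constraints: clay, wheel time. The basis is B = [[2,4],[2,6]] with det 4.
Per unit increase in clay, x* moves by d = (1.5, -0.5).
The basis stays optimal until bowls reaches 0; allowable increase = 42 kg.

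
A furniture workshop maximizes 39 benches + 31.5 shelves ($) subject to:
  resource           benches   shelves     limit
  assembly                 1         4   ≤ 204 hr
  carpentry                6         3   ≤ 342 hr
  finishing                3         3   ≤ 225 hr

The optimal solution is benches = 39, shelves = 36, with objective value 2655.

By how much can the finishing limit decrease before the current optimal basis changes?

54

Binding constraints: carpentry, finishing. The basis is B = [[6,3],[3,3]] with det 9.
Per unit decrease in finishing, x* moves by d = (0.3333, -0.6667).
The basis stays optimal until shelves reaches 0; allowable decrease = 54 hr.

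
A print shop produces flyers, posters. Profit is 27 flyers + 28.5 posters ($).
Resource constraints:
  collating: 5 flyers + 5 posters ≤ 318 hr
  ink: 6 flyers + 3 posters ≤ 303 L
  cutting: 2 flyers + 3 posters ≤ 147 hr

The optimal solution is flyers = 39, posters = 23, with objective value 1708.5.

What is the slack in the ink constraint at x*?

ink used = 6·39 + 3·23 = 303; slack = 303 − 303 = 0.

0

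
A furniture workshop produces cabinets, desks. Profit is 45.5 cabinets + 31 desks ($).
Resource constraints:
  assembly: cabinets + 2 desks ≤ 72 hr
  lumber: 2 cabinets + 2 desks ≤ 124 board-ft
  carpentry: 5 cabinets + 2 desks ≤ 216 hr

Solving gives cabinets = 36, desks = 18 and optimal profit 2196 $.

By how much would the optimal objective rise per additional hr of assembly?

8

Check each constraint at x*: assembly 72/72 (tight); lumber 108/124 (slack 16); carpentry 216/216 (tight).
By complementary slackness, y = 0 for the non-binding constraint.
The binding rows give the dual system: 1·y_assembly + 5·y_carpentry = 45.5 and 2·y_assembly + 2·y_carpentry = 31.
Solving: y_assembly = 8, y_carpentry = 7.5.
Shadow price of assembly = 8.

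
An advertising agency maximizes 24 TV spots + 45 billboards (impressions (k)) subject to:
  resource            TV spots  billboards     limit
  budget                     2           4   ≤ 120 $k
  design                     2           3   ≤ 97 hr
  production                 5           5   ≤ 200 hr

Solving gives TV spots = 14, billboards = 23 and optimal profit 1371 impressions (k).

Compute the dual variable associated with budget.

Check each constraint at x*: budget 120/120 (tight); design 97/97 (tight); production 185/200 (slack 15).
Slack constraints have shadow price 0 (complementary slackness).
From A_Bᵀ y = c: 2·y_budget + 2·y_design = 24; 4·y_budget + 3·y_design = 45.
→ y_budget = 9 and y_design = 3.
Shadow price of budget = 9.

9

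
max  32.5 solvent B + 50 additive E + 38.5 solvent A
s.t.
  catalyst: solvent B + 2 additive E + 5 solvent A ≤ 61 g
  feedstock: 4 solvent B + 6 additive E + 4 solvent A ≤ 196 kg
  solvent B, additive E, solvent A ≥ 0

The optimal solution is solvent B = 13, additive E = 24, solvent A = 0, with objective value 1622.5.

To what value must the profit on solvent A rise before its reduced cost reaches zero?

Check each constraint at x*: catalyst 61/61 (tight); feedstock 196/196 (tight).
Dual feasibility on the basic columns requires 1·y_catalyst + 4·y_feedstock = 32.5, 2·y_catalyst + 6·y_feedstock = 50.
→ y_catalyst = 2.5 and y_feedstock = 7.5.
solvent A enters the basis when its profit ≥ yᵀa₃ = 2.5·5 + 7.5·4 = 42.5.

42.5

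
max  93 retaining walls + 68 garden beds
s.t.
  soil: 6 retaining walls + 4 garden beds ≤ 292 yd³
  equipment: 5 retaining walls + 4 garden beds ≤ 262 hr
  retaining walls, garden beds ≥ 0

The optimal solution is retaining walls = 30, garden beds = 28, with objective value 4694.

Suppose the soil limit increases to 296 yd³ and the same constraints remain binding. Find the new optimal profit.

4726

Both soil and equipment are binding at x*.
The binding rows give the dual system: 6·y_soil + 5·y_equipment = 93 and 4·y_soil + 4·y_equipment = 68.
Solving: y_soil = 8, y_equipment = 9.
Δz = y_soil·Δb = 8 × (4) = 32, so new z* = 4694 + 32 = 4726.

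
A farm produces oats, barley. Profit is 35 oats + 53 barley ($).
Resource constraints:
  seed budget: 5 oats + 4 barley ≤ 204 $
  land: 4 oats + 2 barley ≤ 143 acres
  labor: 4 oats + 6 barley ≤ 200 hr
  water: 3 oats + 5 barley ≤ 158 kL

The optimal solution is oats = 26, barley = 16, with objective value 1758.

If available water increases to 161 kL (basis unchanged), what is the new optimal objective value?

At the optimum: seed budget uses 194 of 204 (slack = 10); land uses 136 of 143 (slack = 7); labor uses 200 of 200 (binding); water uses 158 of 158 (binding).
Slack constraints have shadow price 0 (complementary slackness).
Dual feasibility on the basic columns requires 4·y_labor + 3·y_water = 35, 6·y_labor + 5·y_water = 53.
→ y_labor = 8 and y_water = 1.
Δz = y_water·Δb = 1 × (3) = 3, so new z* = 1758 + 3 = 1761.

1761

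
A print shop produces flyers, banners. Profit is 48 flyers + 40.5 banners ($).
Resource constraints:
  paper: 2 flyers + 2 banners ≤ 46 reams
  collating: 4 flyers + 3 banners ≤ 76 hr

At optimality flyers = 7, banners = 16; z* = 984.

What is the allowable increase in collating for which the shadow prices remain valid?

16

Binding constraints: paper, collating. The basis is B = [[2,2],[4,3]] with det -2.
Per unit increase in collating, x* moves by d = (1, -1).
The basis stays optimal until banners reaches 0; allowable increase = 16 hr.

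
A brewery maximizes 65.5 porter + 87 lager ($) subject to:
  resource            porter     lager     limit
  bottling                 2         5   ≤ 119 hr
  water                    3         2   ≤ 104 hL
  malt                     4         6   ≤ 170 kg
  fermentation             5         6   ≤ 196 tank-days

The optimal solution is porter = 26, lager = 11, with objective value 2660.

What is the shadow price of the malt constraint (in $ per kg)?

7

Check each constraint at x*: bottling 107/119 (slack 12); water 100/104 (slack 4); malt 170/170 (tight); fermentation 196/196 (tight).
By complementary slackness, y = 0 for the non-binding constraints.
The binding rows give the dual system: 4·y_malt + 5·y_fermentation = 65.5 and 6·y_malt + 6·y_fermentation = 87.
This yields shadow prices y_malt = 7, y_fermentation = 7.5.
Shadow price of malt = 7.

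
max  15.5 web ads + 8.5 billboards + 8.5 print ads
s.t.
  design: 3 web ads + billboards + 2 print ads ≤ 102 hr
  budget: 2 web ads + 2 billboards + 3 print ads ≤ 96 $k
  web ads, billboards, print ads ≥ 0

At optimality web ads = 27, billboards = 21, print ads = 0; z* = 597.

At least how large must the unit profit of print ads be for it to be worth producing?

14.5

Check each constraint at x*: design 102/102 (tight); budget 96/96 (tight).
The binding rows give the dual system: 3·y_design + 2·y_budget = 15.5 and 1·y_design + 2·y_budget = 8.5.
This yields shadow prices y_design = 3.5, y_budget = 2.5.
print ads enters the basis when its profit ≥ yᵀa₃ = 3.5·2 + 2.5·3 = 14.5.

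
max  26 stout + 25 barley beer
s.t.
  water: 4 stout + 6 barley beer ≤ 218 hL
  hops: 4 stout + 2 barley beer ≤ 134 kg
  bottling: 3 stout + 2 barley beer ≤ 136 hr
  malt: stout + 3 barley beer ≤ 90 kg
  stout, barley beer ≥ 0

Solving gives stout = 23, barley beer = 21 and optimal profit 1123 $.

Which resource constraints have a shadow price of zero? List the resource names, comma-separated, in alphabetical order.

water: 218/218 (binding)
hops: 134/134 (binding)
bottling: 111/136 (slack 25)
malt: 86/90 (slack 4)
By complementary slackness, a constraint with positive slack has shadow price 0 → bottling, malt.

bottling, malt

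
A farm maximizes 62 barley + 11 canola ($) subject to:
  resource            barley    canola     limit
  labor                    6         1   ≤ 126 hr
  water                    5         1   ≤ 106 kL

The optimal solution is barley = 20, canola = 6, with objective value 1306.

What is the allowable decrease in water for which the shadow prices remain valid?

1

Binding constraints: labor, water. The basis is B = [[6,1],[5,1]] with det 1.
Per unit decrease in water, x* moves by d = (1, -6).
The basis stays optimal until canola reaches 0; allowable decrease = 1 kL.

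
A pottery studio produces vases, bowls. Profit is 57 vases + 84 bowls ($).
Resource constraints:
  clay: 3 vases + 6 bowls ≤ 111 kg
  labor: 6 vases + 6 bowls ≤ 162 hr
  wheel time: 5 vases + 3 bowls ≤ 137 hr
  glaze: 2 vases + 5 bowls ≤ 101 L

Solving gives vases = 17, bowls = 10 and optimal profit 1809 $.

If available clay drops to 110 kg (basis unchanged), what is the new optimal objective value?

1800

Check each constraint at x*: clay 111/111 (tight); labor 162/162 (tight); wheel time 115/137 (slack 22); glaze 84/101 (slack 17).
By complementary slackness, y = 0 for the non-binding constraints.
Dual feasibility on the basic columns requires 3·y_clay + 6·y_labor = 57, 6·y_clay + 6·y_labor = 84.
Solving: y_clay = 9, y_labor = 5.
Δz = y_clay·Δb = 9 × (-1) = -9, so new z* = 1809 − 9 = 1800.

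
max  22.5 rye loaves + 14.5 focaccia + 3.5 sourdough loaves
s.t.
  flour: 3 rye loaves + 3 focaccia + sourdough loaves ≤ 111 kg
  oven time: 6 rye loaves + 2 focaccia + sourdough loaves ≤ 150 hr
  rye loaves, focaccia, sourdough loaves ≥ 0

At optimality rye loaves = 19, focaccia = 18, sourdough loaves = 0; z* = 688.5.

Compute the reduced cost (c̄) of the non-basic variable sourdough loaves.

-2

Check each constraint at x*: flour 111/111 (tight); oven time 150/150 (tight).
The binding rows give the dual system: 3·y_flour + 6·y_oven time = 22.5 and 3·y_flour + 2·y_oven time = 14.5.
Solving: y_flour = 3.5, y_oven time = 2.
Reduced cost of sourdough loaves: c₃ − yᵀa₃ = 3.5 − (3.5·1 + 2·1) = 3.5 − 5.5 = -2.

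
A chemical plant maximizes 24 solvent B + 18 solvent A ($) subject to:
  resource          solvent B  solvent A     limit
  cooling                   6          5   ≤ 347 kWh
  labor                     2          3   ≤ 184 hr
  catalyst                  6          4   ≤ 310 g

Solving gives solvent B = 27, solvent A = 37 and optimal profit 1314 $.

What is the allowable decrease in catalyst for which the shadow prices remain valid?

14.25

Binding constraints: cooling, catalyst. The basis is B = [[6,5],[6,4]] with det -6.
Per unit decrease in catalyst, x* moves by d = (-0.8333, 1).
The basis stays optimal until labor becomes binding; allowable decrease = 14.25 g.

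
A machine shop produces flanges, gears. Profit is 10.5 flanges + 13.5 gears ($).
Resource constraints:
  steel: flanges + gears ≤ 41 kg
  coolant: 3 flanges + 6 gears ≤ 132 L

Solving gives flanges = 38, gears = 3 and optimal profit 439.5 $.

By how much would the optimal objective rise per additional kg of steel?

Both steel and coolant are binding at x*.
From A_Bᵀ y = c: 1·y_steel + 3·y_coolant = 10.5; 1·y_steel + 6·y_coolant = 13.5.
Solving: y_steel = 7.5, y_coolant = 1.
Shadow price of steel = 7.5.

7.5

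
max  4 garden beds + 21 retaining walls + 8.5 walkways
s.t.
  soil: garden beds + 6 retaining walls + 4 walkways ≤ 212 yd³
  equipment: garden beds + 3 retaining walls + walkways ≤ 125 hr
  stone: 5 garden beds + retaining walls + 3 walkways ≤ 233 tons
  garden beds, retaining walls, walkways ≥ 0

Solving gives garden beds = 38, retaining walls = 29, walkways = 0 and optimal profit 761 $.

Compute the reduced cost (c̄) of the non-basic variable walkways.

-4.5

Binding: soil and equipment. Non-binding: stone (14 unused).
Since stone is not tight, its dual is 0.
From A_Bᵀ y = c: 1·y_soil + 1·y_equipment = 4; 6·y_soil + 3·y_equipment = 21.
Solving: y_soil = 3, y_equipment = 1.
Reduced cost of walkways: c₃ − yᵀa₃ = 8.5 − (3·4 + 1·1) = 8.5 − 13 = -4.5.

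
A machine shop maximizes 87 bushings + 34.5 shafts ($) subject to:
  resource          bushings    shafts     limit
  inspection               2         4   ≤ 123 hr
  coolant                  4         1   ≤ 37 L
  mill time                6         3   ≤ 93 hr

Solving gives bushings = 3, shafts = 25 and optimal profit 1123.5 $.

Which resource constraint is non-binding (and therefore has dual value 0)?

inspection: 106/123 (slack 17)
coolant: 37/37 (binding)
mill time: 93/93 (binding)
By complementary slackness, a constraint with positive slack has shadow price 0 → inspection.

inspection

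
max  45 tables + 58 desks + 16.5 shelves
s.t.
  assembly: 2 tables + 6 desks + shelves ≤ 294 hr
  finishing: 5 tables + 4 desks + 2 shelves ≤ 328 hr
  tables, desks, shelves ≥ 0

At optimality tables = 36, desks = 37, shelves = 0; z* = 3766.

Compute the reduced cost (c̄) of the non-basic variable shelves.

At the optimum: assembly uses 294 of 294 (binding); finishing uses 328 of 328 (binding).
Dual feasibility on the basic columns requires 2·y_assembly + 5·y_finishing = 45, 6·y_assembly + 4·y_finishing = 58.
→ y_assembly = 5 and y_finishing = 7.
Reduced cost of shelves: c₃ − yᵀa₃ = 16.5 − (5·1 + 7·2) = 16.5 − 19 = -2.5.

-2.5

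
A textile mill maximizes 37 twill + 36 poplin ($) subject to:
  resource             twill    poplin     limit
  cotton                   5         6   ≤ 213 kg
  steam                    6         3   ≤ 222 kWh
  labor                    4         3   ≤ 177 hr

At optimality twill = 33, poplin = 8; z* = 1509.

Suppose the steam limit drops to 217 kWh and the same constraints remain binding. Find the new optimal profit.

1499

At the optimum: cotton uses 213 of 213 (binding); steam uses 222 of 222 (binding); labor uses 156 of 177 (slack = 21).
Slack constraints have shadow price 0 (complementary slackness).
From A_Bᵀ y = c: 5·y_cotton + 6·y_steam = 37; 6·y_cotton + 3·y_steam = 36.
Solving: y_cotton = 5, y_steam = 2.
Δz = y_steam·Δb = 2 × (-5) = -10, so new z* = 1509 − 10 = 1499.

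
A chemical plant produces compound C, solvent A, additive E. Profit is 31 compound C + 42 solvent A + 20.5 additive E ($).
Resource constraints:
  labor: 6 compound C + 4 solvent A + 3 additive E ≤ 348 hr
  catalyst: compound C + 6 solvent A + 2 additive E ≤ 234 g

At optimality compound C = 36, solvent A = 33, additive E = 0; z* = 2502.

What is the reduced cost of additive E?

Both labor and catalyst are binding at x*.
Dual feasibility on the basic columns requires 6·y_labor + 1·y_catalyst = 31, 4·y_labor + 6·y_catalyst = 42.
Solving: y_labor = 4.5, y_catalyst = 4.
Reduced cost of additive E: c₃ − yᵀa₃ = 20.5 − (4.5·3 + 4·2) = 20.5 − 21.5 = -1.

-1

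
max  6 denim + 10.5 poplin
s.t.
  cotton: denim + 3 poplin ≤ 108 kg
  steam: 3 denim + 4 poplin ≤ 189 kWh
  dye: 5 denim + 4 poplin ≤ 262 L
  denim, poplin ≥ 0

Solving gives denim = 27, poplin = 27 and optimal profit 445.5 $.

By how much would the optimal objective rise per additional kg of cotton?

1.5

Binding: cotton and steam. Non-binding: dye (19 unused).
Slack constraints have shadow price 0 (complementary slackness).
The binding rows give the dual system: 1·y_cotton + 3·y_steam = 6 and 3·y_cotton + 4·y_steam = 10.5.
→ y_cotton = 1.5 and y_steam = 1.5.
Shadow price of cotton = 1.5.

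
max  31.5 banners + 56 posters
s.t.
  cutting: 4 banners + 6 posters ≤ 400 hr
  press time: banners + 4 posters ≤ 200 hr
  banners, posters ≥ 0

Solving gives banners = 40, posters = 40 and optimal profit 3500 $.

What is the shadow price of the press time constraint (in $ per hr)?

Check each constraint at x*: cutting 400/400 (tight); press time 200/200 (tight).
The binding rows give the dual system: 4·y_cutting + 1·y_press time = 31.5 and 6·y_cutting + 4·y_press time = 56.
This yields shadow prices y_cutting = 7, y_press time = 3.5.
Shadow price of press time = 3.5.

3.5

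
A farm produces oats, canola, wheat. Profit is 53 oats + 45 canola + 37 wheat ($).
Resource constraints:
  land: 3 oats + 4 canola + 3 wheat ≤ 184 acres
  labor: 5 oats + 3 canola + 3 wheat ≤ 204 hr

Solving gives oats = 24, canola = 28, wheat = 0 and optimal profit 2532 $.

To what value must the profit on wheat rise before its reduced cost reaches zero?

39

Check each constraint at x*: land 184/184 (tight); labor 204/204 (tight).
The binding rows give the dual system: 3·y_land + 5·y_labor = 53 and 4·y_land + 3·y_labor = 45.
→ y_land = 6 and y_labor = 7.
wheat enters the basis when its profit ≥ yᵀa₃ = 6·3 + 7·3 = 39.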